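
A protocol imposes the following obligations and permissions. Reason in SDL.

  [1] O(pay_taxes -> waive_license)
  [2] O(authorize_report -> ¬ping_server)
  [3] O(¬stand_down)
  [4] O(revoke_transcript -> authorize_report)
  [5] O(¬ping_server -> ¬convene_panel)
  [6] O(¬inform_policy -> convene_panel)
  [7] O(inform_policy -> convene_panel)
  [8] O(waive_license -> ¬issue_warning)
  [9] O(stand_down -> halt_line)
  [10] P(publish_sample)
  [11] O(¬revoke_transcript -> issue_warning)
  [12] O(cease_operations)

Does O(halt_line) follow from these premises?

No

Premise 9 is O(stand_down -> halt_line), but O(stand_down) is not derivable from the premises, so it does not yield O(halt_line).
No other premise forces O(halt_line). An ideal world satisfying every premise can still have halt_line false, so O(halt_line) is not derivable.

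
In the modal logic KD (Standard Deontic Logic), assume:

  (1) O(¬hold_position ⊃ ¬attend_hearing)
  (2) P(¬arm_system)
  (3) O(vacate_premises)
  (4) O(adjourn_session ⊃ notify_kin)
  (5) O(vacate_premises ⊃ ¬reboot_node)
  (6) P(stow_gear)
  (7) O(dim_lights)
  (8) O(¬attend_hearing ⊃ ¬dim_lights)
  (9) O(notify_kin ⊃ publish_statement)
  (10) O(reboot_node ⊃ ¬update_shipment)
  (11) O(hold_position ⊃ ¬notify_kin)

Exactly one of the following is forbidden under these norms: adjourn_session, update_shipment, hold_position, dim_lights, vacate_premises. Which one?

Premise 7 states O(dim_lights) outright.
Premise 8, O(¬attend_hearing ⊃ ¬dim_lights), contraposes to O(dim_lights ⊃ attend_hearing); with O(dim_lights) we get O(attend_hearing).
Premise 1 is O(¬hold_position ⊃ ¬attend_hearing); contrapositively O(attend_hearing ⊃ hold_position). Since O(attend_hearing) holds, K gives O(hold_position).
With premise 11, O(hold_position ⊃ ¬notify_kin), the K-axiom yields O(¬notify_kin).
The contrapositive of premise 4 (O(adjourn_session ⊃ notify_kin)) is O(¬notify_kin ⊃ ¬adjourn_session), and O(¬notify_kin) is already established, so O(¬adjourn_session).
So O(¬adjourn_session) holds, i.e. adjourn_session is forbidden. None of the other listed options is forbidden under the premises.

adjourn_session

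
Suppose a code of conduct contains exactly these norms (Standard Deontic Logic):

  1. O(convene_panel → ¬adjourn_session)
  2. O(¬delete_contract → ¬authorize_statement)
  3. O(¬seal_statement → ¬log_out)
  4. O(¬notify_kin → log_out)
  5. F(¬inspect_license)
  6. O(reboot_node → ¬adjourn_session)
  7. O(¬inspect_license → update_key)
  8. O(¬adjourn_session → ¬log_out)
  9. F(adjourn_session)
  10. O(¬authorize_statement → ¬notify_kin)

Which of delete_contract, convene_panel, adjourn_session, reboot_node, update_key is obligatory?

Premise 9 is F(adjourn_session), i.e. O(¬adjourn_session).
Applying K to premise 8 (O(¬adjourn_session → ¬log_out)) and O(¬adjourn_session) yields O(¬log_out).
The contrapositive of premise 4 (O(¬notify_kin → log_out)) is O(¬log_out → notify_kin), and O(¬log_out) is already established, so O(notify_kin).
The contrapositive of premise 10 (O(¬authorize_statement → ¬notify_kin)) is O(notify_kin → authorize_statement), and O(notify_kin) is already established, so O(authorize_statement).
Premise 2 is O(¬delete_contract → ¬authorize_statement); contrapositively O(authorize_statement → delete_contract). Since O(authorize_statement) holds, K gives O(delete_contract).
So O(delete_contract) holds — delete_contract is obligatory. None of the other listed options is made obligatory by any chain of premises.

delete_contract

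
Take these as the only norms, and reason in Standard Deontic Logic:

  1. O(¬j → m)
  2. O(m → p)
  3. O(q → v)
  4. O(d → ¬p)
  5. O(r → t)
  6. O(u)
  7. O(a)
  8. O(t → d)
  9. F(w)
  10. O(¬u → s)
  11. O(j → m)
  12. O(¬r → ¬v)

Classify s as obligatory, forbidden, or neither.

Premise 10 is O(¬u → s), but O(¬u) is not derivable from the premises, so it does not yield O(s).
No premise or chain of K-axiom applications forces O(s), and none forces O(¬s). So s is neither obligatory nor forbidden under these norms.

Neither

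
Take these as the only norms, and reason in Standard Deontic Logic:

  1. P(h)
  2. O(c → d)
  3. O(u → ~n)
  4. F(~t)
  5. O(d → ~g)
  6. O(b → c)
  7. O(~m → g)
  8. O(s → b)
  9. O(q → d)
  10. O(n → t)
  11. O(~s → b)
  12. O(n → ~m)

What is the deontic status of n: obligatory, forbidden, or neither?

Premises 8 and 11 cover both cases: O(s → b) and O(~s → b). Since s ∨ ~s is a tautology, O(b) follows.
With premise 6, O(b → c), the K-axiom yields O(c).
Applying K to premise 2 (O(c → d)) and O(c) yields O(d).
Applying K to premise 5 (O(d → ~g)) and O(d) yields O(~g).
The contrapositive of premise 7 (O(~m → g)) is O(~g → m), and O(~g) is already established, so O(m).
The contrapositive of premise 12 (O(n → ~m)) is O(m → ~n), and O(m) is already established, so O(~n).
Premises 1, 3, 4, 9, 10 do not contribute to this derivation.
Thus O(~n), which is F(n): n is forbidden.

Forbidden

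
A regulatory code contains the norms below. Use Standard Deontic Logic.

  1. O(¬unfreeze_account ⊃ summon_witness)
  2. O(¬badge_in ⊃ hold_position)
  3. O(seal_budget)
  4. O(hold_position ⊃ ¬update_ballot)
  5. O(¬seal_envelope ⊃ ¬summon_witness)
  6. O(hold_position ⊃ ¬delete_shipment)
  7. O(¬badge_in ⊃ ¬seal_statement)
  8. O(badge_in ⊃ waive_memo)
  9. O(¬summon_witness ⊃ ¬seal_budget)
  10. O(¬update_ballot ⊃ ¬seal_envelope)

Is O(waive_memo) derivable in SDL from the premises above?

Yes

From premise 3 we have O(seal_budget).
Premise 9 is O(¬summon_witness ⊃ ¬seal_budget); contrapositively O(seal_budget ⊃ summon_witness). Since O(seal_budget) holds, K gives O(summon_witness).
The contrapositive of premise 5 (O(¬seal_envelope ⊃ ¬summon_witness)) is O(summon_witness ⊃ seal_envelope), and O(summon_witness) is already established, so O(seal_envelope).
The contrapositive of premise 10 (O(¬update_ballot ⊃ ¬seal_envelope)) is O(seal_envelope ⊃ update_ballot), and O(seal_envelope) is already established, so O(update_ballot).
The contrapositive of premise 4 (O(hold_position ⊃ ¬update_ballot)) is O(update_ballot ⊃ ¬hold_position), and O(update_ballot) is already established, so O(¬hold_position).
The contrapositive of premise 2 (O(¬badge_in ⊃ hold_position)) is O(¬hold_position ⊃ badge_in), and O(¬hold_position) is already established, so O(badge_in).
From O(badge_in) and premise 8, O(badge_in ⊃ waive_memo), we obtain O(waive_memo).
Premises 1, 6, 7 do not contribute to this derivation.
So O(waive_memo) follows.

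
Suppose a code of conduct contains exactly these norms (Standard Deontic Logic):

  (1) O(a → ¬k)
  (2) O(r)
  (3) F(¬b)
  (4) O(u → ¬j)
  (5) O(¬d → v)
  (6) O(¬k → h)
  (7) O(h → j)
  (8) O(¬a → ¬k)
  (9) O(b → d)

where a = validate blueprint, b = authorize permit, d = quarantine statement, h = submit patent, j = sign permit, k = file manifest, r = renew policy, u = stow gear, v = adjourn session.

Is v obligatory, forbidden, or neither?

Neither

Premise 5 is O(¬d → v), but O(¬d) is not derivable from the premises, so it does not yield O(v).
No premise or chain of K-axiom applications forces O(v), and none forces O(¬v). So v is neither obligatory nor forbidden under these norms.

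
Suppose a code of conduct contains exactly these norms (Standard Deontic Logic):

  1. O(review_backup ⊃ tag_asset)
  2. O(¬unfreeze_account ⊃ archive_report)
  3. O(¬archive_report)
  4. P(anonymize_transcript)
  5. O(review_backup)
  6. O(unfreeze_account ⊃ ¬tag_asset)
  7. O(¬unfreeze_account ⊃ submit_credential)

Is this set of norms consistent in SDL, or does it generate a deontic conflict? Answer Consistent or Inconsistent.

Inconsistent

From premise 3 we have O(¬archive_report).
Premise 2 is O(¬unfreeze_account ⊃ archive_report); contrapositively O(¬archive_report ⊃ unfreeze_account). Since O(¬archive_report) holds, K gives O(unfreeze_account).
Premise 6 is O(unfreeze_account ⊃ ¬tag_asset); since O(unfreeze_account), deontic closure gives O(¬tag_asset).
Premise 1, O(review_backup ⊃ tag_asset), contraposes to O(¬tag_asset ⊃ ¬review_backup); with O(¬tag_asset) we get O(¬review_backup).
However, premise 5 gives O(review_backup).
We now have both O(¬review_backup) and O(review_backup) — review_backup is simultaneously obligatory and forbidden, violating the D-axiom.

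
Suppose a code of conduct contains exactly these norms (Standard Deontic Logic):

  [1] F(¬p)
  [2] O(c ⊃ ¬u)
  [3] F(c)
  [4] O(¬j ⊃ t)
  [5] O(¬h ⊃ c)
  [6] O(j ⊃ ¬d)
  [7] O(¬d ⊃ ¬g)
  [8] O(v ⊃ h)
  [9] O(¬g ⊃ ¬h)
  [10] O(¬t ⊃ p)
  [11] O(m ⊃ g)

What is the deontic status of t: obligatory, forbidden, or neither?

Premise 3 is F(c), i.e. O(¬c).
Premise 5 is O(¬h ⊃ c); contrapositively O(¬c ⊃ h). Since O(¬c) holds, K gives O(h).
The contrapositive of premise 9 (O(¬g ⊃ ¬h)) is O(h ⊃ g), and O(h) is already established, so O(g).
Premise 7, O(¬d ⊃ ¬g), contraposes to O(g ⊃ d); with O(g) we get O(d).
Premise 6, O(j ⊃ ¬d), contraposes to O(d ⊃ ¬j); with O(d) we get O(¬j).
From O(¬j) and premise 4, O(¬j ⊃ t), we obtain O(t).
Premises 1, 2, 8, 10, 11 do not contribute to this derivation.
Hence t is obligatory.

Obligatory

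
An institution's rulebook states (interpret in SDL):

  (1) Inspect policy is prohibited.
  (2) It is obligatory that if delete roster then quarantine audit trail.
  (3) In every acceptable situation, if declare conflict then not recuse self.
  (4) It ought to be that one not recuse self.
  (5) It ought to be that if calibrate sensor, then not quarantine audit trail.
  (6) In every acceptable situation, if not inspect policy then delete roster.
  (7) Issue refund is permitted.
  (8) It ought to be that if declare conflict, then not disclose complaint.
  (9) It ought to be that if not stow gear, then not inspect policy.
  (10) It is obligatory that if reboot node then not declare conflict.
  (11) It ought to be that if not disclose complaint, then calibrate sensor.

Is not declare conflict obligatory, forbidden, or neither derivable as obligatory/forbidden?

F(inspect_policy) at premise 1 means O(¬inspect_policy).
With premise 6, O(¬inspect_policy → delete_roster), the K-axiom yields O(delete_roster).
With premise 2, O(delete_roster → quarantine_audit_trail), the K-axiom yields O(quarantine_audit_trail).
The contrapositive of premise 5 (O(calibrate_sensor → ¬quarantine_audit_trail)) is O(quarantine_audit_trail → ¬calibrate_sensor), and O(quarantine_audit_trail) is already established, so O(¬calibrate_sensor).
Premise 11, O(¬disclose_complaint → calibrate_sensor), contraposes to O(¬calibrate_sensor → disclose_complaint); with O(¬calibrate_sensor) we get O(disclose_complaint).
Premise 8 is O(declare_conflict → ¬disclose_complaint); contrapositively O(disclose_complaint → ¬declare_conflict). Since O(disclose_complaint) holds, K gives O(¬declare_conflict).
Premises 3, 4, 7, 9, 10 do not contribute to this derivation.
Hence ¬declare_conflict is obligatory.

Obligatory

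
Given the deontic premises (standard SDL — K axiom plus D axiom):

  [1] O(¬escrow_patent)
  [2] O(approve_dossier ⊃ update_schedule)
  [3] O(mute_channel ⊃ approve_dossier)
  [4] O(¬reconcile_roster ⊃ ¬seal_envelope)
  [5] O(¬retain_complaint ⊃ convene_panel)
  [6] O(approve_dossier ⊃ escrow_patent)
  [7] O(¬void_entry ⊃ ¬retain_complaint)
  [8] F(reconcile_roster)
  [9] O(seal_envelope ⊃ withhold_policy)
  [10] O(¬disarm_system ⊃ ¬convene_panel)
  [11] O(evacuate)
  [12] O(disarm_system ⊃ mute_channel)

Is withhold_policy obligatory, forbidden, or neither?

Premise 9 is O(seal_envelope ⊃ withhold_policy), but O(seal_envelope) is not derivable from the premises, so it does not yield O(withhold_policy).
No premise or chain of K-axiom applications forces O(withhold_policy), and none forces O(¬withhold_policy). So withhold_policy is neither obligatory nor forbidden under these norms.

Neither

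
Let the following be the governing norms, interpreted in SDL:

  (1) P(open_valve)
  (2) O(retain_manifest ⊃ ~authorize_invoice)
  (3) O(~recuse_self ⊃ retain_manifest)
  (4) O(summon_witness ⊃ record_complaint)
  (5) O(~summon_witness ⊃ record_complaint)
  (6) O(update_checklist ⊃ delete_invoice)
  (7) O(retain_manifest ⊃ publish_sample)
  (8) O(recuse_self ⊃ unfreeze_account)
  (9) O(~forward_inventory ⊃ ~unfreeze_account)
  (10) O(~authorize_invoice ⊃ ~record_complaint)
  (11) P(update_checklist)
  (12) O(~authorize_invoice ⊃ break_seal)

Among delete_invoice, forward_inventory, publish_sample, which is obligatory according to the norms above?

Premises 4 and 5 cover both cases: O(summon_witness ⊃ record_complaint) and O(~summon_witness ⊃ record_complaint). Since summon_witness ∨ ~summon_witness is a tautology, O(record_complaint) follows.
The contrapositive of premise 10 (O(~authorize_invoice ⊃ ~record_complaint)) is O(record_complaint ⊃ authorize_invoice), and O(record_complaint) is already established, so O(authorize_invoice).
Premise 2, O(retain_manifest ⊃ ~authorize_invoice), contraposes to O(authorize_invoice ⊃ ~retain_manifest); with O(authorize_invoice) we get O(~retain_manifest).
Premise 3 is O(~recuse_self ⊃ retain_manifest); contrapositively O(~retain_manifest ⊃ recuse_self). Since O(~retain_manifest) holds, K gives O(recuse_self).
With premise 8, O(recuse_self ⊃ unfreeze_account), the K-axiom yields O(unfreeze_account).
Premise 9, O(~forward_inventory ⊃ ~unfreeze_account), contraposes to O(unfreeze_account ⊃ forward_inventory); with O(unfreeze_account) we get O(forward_inventory).
So O(forward_inventory) holds — forward_inventory is obligatory. None of the other listed options is made obligatory by any chain of premises.

forward_inventory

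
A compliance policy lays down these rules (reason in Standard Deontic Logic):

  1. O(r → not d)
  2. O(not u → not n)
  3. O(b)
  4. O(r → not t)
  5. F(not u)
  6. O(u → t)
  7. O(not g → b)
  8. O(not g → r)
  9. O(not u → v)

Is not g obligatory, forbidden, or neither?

Premise 5 is F(not u), i.e. O(u).
With premise 6, O(u → t), the K-axiom yields O(t).
The contrapositive of premise 4 (O(r → not t)) is O(t → not r), and O(t) is already established, so O(not r).
Premise 8 is O(not g → r); contrapositively O(not r → g). Since O(not r) holds, K gives O(g).
Premises 1, 2, 3, 7, 9 do not contribute to this derivation.
Thus O(g), which is F(not g): not g is forbidden.

Forbidden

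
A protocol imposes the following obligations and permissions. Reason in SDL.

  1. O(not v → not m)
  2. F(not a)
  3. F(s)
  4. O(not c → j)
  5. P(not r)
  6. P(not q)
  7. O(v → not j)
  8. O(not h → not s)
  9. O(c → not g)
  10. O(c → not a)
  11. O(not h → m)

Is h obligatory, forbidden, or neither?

Obligatory

Premise 2 is F(not a), i.e. O(a).
Premise 10, O(c → not a), contraposes to O(a → not c); with O(a) we get O(not c).
Premise 4 is O(not c → j); since O(not c), deontic closure gives O(j).
The contrapositive of premise 7 (O(v → not j)) is O(j → not v), and O(j) is already established, so O(not v).
Premise 1 is O(not v → not m); since O(not v), deontic closure gives O(not m).
The contrapositive of premise 11 (O(not h → m)) is O(not m → h), and O(not m) is already established, so O(h).
Premises 3, 5, 6, 8, 9 do not contribute to this derivation.
Hence h is obligatory.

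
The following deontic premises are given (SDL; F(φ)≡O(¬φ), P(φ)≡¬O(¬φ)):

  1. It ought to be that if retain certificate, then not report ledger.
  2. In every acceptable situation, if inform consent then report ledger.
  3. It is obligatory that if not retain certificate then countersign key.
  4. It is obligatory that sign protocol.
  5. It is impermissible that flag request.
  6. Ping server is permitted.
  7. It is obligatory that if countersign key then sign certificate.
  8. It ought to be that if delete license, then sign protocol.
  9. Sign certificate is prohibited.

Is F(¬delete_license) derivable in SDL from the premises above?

Premise 8 is O(delete_license → sign_protocol); even if O(sign_protocol) held, inferring O(delete_license) would be affirming the consequent — invalid.
No other premise forces O(delete_license). An ideal world satisfying every premise can still have ¬delete_license true, so F(¬delete_license) is not derivable.

No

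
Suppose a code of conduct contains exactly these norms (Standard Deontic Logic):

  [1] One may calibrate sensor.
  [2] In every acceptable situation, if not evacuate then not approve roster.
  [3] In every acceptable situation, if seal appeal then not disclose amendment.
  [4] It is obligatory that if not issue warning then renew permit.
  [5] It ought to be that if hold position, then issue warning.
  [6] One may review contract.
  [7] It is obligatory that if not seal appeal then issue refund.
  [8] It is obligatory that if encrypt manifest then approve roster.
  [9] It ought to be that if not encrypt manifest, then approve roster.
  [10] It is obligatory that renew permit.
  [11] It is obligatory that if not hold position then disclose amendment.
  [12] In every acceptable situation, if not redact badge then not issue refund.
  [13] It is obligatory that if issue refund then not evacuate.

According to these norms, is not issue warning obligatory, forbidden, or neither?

Premises 9 and 8 cover both cases: O(¬encrypt_manifest → approve_roster) and O(encrypt_manifest → approve_roster). Since ¬encrypt_manifest ∨ encrypt_manifest is a tautology, O(approve_roster) follows.
Premise 2 is O(¬evacuate → ¬approve_roster); contrapositively O(approve_roster → evacuate). Since O(approve_roster) holds, K gives O(evacuate).
Premise 13 is O(issue_refund → ¬evacuate); contrapositively O(evacuate → ¬issue_refund). Since O(evacuate) holds, K gives O(¬issue_refund).
The contrapositive of premise 7 (O(¬seal_appeal → issue_refund)) is O(¬issue_refund → seal_appeal), and O(¬issue_refund) is already established, so O(seal_appeal).
Premise 3 is O(seal_appeal → ¬disclose_amendment); since O(seal_appeal), deontic closure gives O(¬disclose_amendment).
Premise 11 is O(¬hold_position → disclose_amendment); contrapositively O(¬disclose_amendment → hold_position). Since O(¬disclose_amendment) holds, K gives O(hold_position).
From O(hold_position) and premise 5, O(hold_position → issue_warning), we obtain O(issue_warning).
Premises 1, 4, 6, 10, 12 do not contribute to this derivation.
Thus O(issue_warning), which is F(¬issue_warning): ¬issue_warning is forbidden.

Forbidden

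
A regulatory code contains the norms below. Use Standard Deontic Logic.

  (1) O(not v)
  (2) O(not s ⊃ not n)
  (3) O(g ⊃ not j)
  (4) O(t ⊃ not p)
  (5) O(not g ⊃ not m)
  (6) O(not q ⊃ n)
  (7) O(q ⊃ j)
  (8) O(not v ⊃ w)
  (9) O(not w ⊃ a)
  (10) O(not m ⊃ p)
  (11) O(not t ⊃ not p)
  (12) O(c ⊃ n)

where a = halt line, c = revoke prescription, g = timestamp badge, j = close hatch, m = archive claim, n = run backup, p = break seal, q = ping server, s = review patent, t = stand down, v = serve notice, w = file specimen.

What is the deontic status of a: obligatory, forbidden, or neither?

Neither

Premise 9 is O(not w ⊃ a), but O(not w) is not derivable from the premises, so it does not yield O(a).
No premise or chain of K-axiom applications forces O(a), and none forces O(not a). So a is neither obligatory nor forbidden under these norms.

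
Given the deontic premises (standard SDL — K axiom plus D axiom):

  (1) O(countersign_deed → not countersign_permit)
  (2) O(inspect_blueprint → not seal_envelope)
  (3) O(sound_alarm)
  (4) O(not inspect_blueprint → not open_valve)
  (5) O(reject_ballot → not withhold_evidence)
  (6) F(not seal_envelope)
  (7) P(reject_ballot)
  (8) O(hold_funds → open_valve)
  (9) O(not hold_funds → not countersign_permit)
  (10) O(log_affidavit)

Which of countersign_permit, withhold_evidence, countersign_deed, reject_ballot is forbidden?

F(not seal_envelope) at premise 6 means O(seal_envelope).
The contrapositive of premise 2 (O(inspect_blueprint → not seal_envelope)) is O(seal_envelope → not inspect_blueprint), and O(seal_envelope) is already established, so O(not inspect_blueprint).
Premise 4 is O(not inspect_blueprint → not open_valve); since O(not inspect_blueprint), deontic closure gives O(not open_valve).
Premise 8 is O(hold_funds → open_valve); contrapositively O(not open_valve → not hold_funds). Since O(not open_valve) holds, K gives O(not hold_funds).
Applying K to premise 9 (O(not hold_funds → not countersign_permit)) and O(not hold_funds) yields O(not countersign_permit).
So O(not countersign_permit) holds, i.e. countersign_permit is forbidden. None of the other listed options is forbidden under the premises.

countersign_permit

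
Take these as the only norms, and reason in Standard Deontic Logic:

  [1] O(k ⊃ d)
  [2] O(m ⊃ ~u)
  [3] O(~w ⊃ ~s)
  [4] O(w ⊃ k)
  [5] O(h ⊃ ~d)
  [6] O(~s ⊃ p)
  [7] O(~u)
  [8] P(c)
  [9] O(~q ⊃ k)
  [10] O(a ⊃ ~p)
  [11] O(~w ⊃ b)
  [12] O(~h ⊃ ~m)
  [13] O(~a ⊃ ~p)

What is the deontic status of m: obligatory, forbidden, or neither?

Forbidden

By case analysis on a: premise 10 gives O(a ⊃ ~p) and premise 13 gives O(~a ⊃ ~p), so O(~p) either way.
The contrapositive of premise 6 (O(~s ⊃ p)) is O(~p ⊃ s), and O(~p) is already established, so O(s).
The contrapositive of premise 3 (O(~w ⊃ ~s)) is O(s ⊃ w), and O(s) is already established, so O(w).
Premise 4 is O(w ⊃ k); since O(w), deontic closure gives O(k).
Premise 1 is O(k ⊃ d); since O(k), deontic closure gives O(d).
Premise 5 is O(h ⊃ ~d); contrapositively O(d ⊃ ~h). Since O(d) holds, K gives O(~h).
Applying K to premise 12 (O(~h ⊃ ~m)) and O(~h) yields O(~m).
Premises 2, 7, 8, 9, 11 do not contribute to this derivation.
Thus O(~m), which is F(m): m is forbidden.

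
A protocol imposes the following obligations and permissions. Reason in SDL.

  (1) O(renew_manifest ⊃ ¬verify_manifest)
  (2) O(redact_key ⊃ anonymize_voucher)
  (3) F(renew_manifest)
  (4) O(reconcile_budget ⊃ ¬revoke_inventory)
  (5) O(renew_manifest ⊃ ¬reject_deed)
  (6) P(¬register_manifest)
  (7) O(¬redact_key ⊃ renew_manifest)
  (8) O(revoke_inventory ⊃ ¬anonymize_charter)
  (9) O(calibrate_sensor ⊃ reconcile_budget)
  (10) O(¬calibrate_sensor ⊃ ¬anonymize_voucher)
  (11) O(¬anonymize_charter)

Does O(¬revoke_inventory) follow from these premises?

Yes

Premise 3 is F(renew_manifest), i.e. O(¬renew_manifest).
Premise 7, O(¬redact_key ⊃ renew_manifest), contraposes to O(¬renew_manifest ⊃ redact_key); with O(¬renew_manifest) we get O(redact_key).
With premise 2, O(redact_key ⊃ anonymize_voucher), the K-axiom yields O(anonymize_voucher).
The contrapositive of premise 10 (O(¬calibrate_sensor ⊃ ¬anonymize_voucher)) is O(anonymize_voucher ⊃ calibrate_sensor), and O(anonymize_voucher) is already established, so O(calibrate_sensor).
Premise 9 is O(calibrate_sensor ⊃ reconcile_budget); since O(calibrate_sensor), deontic closure gives O(reconcile_budget).
Applying K to premise 4 (O(reconcile_budget ⊃ ¬revoke_inventory)) and O(reconcile_budget) yields O(¬revoke_inventory).
Premises 1, 5, 6, 8, 11 do not contribute to this derivation.
So O(¬revoke_inventory) follows.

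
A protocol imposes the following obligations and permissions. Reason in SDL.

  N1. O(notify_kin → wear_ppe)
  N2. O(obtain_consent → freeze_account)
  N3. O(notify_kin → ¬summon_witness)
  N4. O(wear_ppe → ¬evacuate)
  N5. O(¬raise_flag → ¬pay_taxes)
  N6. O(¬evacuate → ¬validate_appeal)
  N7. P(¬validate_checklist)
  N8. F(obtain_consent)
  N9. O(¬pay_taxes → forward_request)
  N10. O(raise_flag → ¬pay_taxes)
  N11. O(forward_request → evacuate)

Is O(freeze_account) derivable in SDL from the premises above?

Premise 2 is O(obtain_consent → freeze_account), but O(obtain_consent) is not derivable from the premises, so it does not yield O(freeze_account).
No other premise forces O(freeze_account). An ideal world satisfying every premise can still have freeze_account false, so O(freeze_account) is not derivable.

No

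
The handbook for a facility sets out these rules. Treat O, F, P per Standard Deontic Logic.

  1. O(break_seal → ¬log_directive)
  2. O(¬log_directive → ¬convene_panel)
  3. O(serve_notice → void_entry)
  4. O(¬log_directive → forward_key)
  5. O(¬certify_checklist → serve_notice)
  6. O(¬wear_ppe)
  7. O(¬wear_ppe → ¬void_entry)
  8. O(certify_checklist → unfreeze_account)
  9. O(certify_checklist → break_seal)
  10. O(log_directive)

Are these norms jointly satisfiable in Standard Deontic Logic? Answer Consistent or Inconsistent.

Inconsistent

From premise 10 we have O(log_directive).
Premise 1, O(break_seal → ¬log_directive), contraposes to O(log_directive → ¬break_seal); with O(log_directive) we get O(¬break_seal).
Premise 9, O(certify_checklist → break_seal), contraposes to O(¬break_seal → ¬certify_checklist); with O(¬break_seal) we get O(¬certify_checklist).
From O(¬certify_checklist) and premise 5, O(¬certify_checklist → serve_notice), we obtain O(serve_notice).
Premise 3 is O(serve_notice → void_entry); since O(serve_notice), deontic closure gives O(void_entry).
Premise 7, O(¬wear_ppe → ¬void_entry), contraposes to O(void_entry → wear_ppe); with O(void_entry) we get O(wear_ppe).
However, premise 6 gives O(¬wear_ppe).
We now have both O(wear_ppe) and O(¬wear_ppe) — wear_ppe is simultaneously obligatory and forbidden, violating the D-axiom.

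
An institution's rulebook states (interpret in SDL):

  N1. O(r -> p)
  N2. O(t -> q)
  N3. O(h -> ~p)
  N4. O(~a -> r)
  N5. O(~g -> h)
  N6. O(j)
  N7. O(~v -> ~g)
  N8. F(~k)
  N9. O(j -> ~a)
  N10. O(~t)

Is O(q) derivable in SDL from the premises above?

No

Premise 2 is O(t -> q), but O(t) is not derivable from the premises, so it does not yield O(q).
No other premise forces O(q). An ideal world satisfying every premise can still have q false, so O(q) is not derivable.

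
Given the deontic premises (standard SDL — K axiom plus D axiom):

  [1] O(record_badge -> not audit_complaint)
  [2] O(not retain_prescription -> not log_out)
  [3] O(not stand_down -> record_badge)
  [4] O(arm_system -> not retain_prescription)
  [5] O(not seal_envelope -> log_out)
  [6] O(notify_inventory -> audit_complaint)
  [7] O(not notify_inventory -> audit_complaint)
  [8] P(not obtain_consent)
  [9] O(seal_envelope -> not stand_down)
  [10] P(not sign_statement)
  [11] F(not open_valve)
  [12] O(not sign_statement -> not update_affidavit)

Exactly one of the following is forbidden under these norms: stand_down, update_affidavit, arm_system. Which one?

Premises 7 and 6 cover both cases: O(not notify_inventory -> audit_complaint) and O(notify_inventory -> audit_complaint). Since not notify_inventory ∨ notify_inventory is a tautology, O(audit_complaint) follows.
Premise 1 is O(record_badge -> not audit_complaint); contrapositively O(audit_complaint -> not record_badge). Since O(audit_complaint) holds, K gives O(not record_badge).
The contrapositive of premise 3 (O(not stand_down -> record_badge)) is O(not record_badge -> stand_down), and O(not record_badge) is already established, so O(stand_down).
Premise 9 is O(seal_envelope -> not stand_down); contrapositively O(stand_down -> not seal_envelope). Since O(stand_down) holds, K gives O(not seal_envelope).
Premise 5 is O(not seal_envelope -> log_out); since O(not seal_envelope), deontic closure gives O(log_out).
Premise 2, O(not retain_prescription -> not log_out), contraposes to O(log_out -> retain_prescription); with O(log_out) we get O(retain_prescription).
Premise 4 is O(arm_system -> not retain_prescription); contrapositively O(retain_prescription -> not arm_system). Since O(retain_prescription) holds, K gives O(not arm_system).
So O(not arm_system) holds, i.e. arm_system is forbidden. None of the other listed options is forbidden under the premises.

arm_system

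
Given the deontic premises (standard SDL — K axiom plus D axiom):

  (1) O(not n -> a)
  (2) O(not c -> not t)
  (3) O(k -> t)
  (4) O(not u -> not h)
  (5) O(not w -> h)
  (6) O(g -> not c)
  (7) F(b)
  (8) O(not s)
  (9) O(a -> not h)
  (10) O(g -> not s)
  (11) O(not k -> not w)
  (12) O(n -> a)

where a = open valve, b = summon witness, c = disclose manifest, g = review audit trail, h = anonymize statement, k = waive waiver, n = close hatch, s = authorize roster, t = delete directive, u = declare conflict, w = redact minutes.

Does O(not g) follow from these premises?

Premises 1 and 12 are O(not n -> a) and O(n -> a); every ideal world satisfies not n or n, so in either case a holds — hence O(a).
Premise 9 is O(a -> not h); since O(a), deontic closure gives O(not h).
Premise 5, O(not w -> h), contraposes to O(not h -> w); with O(not h) we get O(w).
The contrapositive of premise 11 (O(not k -> not w)) is O(w -> k), and O(w) is already established, so O(k).
With premise 3, O(k -> t), the K-axiom yields O(t).
Premise 2 is O(not c -> not t); contrapositively O(t -> c). Since O(t) holds, K gives O(c).
Premise 6, O(g -> not c), contraposes to O(c -> not g); with O(c) we get O(not g).
Premises 4, 7, 8, 10 do not contribute to this derivation.
So O(not g) follows.

Yes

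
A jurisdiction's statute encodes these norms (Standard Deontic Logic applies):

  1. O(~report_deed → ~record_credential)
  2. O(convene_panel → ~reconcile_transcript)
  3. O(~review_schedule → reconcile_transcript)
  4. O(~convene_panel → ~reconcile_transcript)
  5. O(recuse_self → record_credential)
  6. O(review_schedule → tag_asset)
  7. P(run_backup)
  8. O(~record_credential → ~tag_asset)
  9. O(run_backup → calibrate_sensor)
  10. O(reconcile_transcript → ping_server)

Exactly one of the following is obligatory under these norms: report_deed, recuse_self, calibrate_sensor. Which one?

By case analysis on convene_panel: premise 2 gives O(convene_panel → ~reconcile_transcript) and premise 4 gives O(~convene_panel → ~reconcile_transcript), so O(~reconcile_transcript) either way.
Premise 3 is O(~review_schedule → reconcile_transcript); contrapositively O(~reconcile_transcript → review_schedule). Since O(~reconcile_transcript) holds, K gives O(review_schedule).
From O(review_schedule) and premise 6, O(review_schedule → tag_asset), we obtain O(tag_asset).
Premise 8, O(~record_credential → ~tag_asset), contraposes to O(tag_asset → record_credential); with O(tag_asset) we get O(record_credential).
The contrapositive of premise 1 (O(~report_deed → ~record_credential)) is O(record_credential → report_deed), and O(record_credential) is already established, so O(report_deed).
So O(report_deed) holds — report_deed is obligatory. None of the other listed options is made obligatory by any chain of premises.

report_deed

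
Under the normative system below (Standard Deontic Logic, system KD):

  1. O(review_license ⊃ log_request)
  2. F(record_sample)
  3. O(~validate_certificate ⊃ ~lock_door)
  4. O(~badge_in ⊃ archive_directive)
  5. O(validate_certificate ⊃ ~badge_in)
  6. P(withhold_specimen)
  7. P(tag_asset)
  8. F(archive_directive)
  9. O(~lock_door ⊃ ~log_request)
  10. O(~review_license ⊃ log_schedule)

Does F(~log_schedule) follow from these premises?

Yes

F(archive_directive) at premise 8 means O(~archive_directive).
The contrapositive of premise 4 (O(~badge_in ⊃ archive_directive)) is O(~archive_directive ⊃ badge_in), and O(~archive_directive) is already established, so O(badge_in).
Premise 5 is O(validate_certificate ⊃ ~badge_in); contrapositively O(badge_in ⊃ ~validate_certificate). Since O(badge_in) holds, K gives O(~validate_certificate).
Premise 3 is O(~validate_certificate ⊃ ~lock_door); since O(~validate_certificate), deontic closure gives O(~lock_door).
With premise 9, O(~lock_door ⊃ ~log_request), the K-axiom yields O(~log_request).
Premise 1, O(review_license ⊃ log_request), contraposes to O(~log_request ⊃ ~review_license); with O(~log_request) we get O(~review_license).
Applying K to premise 10 (O(~review_license ⊃ log_schedule)) and O(~review_license) yields O(log_schedule).
Premises 2, 6, 7 do not contribute to this derivation.
So O(log_schedule) holds, i.e. F(~log_schedule). The claim follows.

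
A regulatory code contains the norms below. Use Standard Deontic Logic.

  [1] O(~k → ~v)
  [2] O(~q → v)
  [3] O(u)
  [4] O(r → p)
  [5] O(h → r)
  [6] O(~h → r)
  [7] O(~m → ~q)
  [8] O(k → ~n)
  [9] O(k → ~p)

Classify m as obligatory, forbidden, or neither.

Obligatory

Premises 6 and 5 are O(~h → r) and O(h → r); every ideal world satisfies ~h or h, so in either case r holds — hence O(r).
Applying K to premise 4 (O(r → p)) and O(r) yields O(p).
The contrapositive of premise 9 (O(k → ~p)) is O(p → ~k), and O(p) is already established, so O(~k).
With premise 1, O(~k → ~v), the K-axiom yields O(~v).
Premise 2, O(~q → v), contraposes to O(~v → q); with O(~v) we get O(q).
Premise 7, O(~m → ~q), contraposes to O(q → m); with O(q) we get O(m).
Premises 3, 8 do not contribute to this derivation.
Hence m is obligatory.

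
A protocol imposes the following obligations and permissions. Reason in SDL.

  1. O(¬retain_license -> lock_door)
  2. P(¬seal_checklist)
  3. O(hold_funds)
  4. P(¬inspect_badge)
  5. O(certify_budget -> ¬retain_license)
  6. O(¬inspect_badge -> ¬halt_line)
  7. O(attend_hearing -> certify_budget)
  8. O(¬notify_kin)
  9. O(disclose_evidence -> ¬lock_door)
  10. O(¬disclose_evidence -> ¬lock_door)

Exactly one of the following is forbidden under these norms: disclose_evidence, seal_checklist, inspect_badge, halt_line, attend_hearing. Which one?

By case analysis on disclose_evidence: premise 9 gives O(disclose_evidence -> ¬lock_door) and premise 10 gives O(¬disclose_evidence -> ¬lock_door), so O(¬lock_door) either way.
The contrapositive of premise 1 (O(¬retain_license -> lock_door)) is O(¬lock_door -> retain_license), and O(¬lock_door) is already established, so O(retain_license).
The contrapositive of premise 5 (O(certify_budget -> ¬retain_license)) is O(retain_license -> ¬certify_budget), and O(retain_license) is already established, so O(¬certify_budget).
Premise 7, O(attend_hearing -> certify_budget), contraposes to O(¬certify_budget -> ¬attend_hearing); with O(¬certify_budget) we get O(¬attend_hearing).
So O(¬attend_hearing) holds, i.e. attend_hearing is forbidden. None of the other listed options is forbidden under the premises.

attend_hearing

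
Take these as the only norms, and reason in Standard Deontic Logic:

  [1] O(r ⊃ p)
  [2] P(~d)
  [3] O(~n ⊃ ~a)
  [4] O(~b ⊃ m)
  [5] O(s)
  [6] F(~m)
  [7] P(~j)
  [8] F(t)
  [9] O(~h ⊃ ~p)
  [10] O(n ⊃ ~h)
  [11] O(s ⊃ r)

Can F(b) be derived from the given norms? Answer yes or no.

No

Premise 4 is O(~b ⊃ m); even if O(m) held, inferring O(~b) would be affirming the consequent — invalid.
No other premise forces O(~b). An ideal world satisfying every premise can still have b true, so F(b) is not derivable.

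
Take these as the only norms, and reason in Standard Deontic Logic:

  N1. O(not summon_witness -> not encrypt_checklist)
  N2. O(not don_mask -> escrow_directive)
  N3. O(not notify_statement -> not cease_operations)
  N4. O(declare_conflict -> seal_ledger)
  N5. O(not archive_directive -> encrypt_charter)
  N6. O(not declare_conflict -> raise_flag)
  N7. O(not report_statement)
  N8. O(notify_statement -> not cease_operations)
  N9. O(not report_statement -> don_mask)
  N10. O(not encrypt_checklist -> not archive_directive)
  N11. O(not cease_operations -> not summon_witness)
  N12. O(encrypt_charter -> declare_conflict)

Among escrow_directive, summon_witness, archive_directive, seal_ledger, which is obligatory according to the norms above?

Premises 3 and 8 cover both cases: O(not notify_statement -> not cease_operations) and O(notify_statement -> not cease_operations). Since not notify_statement ∨ notify_statement is a tautology, O(not cease_operations) follows.
With premise 11, O(not cease_operations -> not summon_witness), the K-axiom yields O(not summon_witness).
Premise 1 is O(not summon_witness -> not encrypt_checklist); since O(not summon_witness), deontic closure gives O(not encrypt_checklist).
From O(not encrypt_checklist) and premise 10, O(not encrypt_checklist -> not archive_directive), we obtain O(not archive_directive).
Premise 5 is O(not archive_directive -> encrypt_charter); since O(not archive_directive), deontic closure gives O(encrypt_charter).
Premise 12 is O(encrypt_charter -> declare_conflict); since O(encrypt_charter), deontic closure gives O(declare_conflict).
Premise 4 is O(declare_conflict -> seal_ledger); since O(declare_conflict), deontic closure gives O(seal_ledger).
So O(seal_ledger) holds — seal_ledger is obligatory. None of the other listed options is made obligatory by any chain of premises.

seal_ledger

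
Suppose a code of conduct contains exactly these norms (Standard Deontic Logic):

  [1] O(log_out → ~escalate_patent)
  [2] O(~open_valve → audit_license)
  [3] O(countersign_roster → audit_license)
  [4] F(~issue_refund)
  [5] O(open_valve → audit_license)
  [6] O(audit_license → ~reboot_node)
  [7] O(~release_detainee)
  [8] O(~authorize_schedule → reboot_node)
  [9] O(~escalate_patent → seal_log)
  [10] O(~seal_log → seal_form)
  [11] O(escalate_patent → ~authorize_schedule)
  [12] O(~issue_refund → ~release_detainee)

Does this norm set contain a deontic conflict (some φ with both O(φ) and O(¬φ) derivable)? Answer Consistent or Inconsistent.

Premise 12 is O(~issue_refund → ~release_detainee); even if O(~release_detainee) held, inferring O(~issue_refund) would be affirming the consequent — invalid.
So O(~issue_refund) is not derivable, and the apparent clash with O(issue_refund) does not arise.
A world satisfying every obligation exists (e.g. audit_license=true, authorize_schedule=true, countersign_roster=false, escalate_patent=false, issue_refund=true, log_out=false, open_valve=false, reboot_node=false, release_detainee=false, seal_form=false, seal_log=true); no atom is both obligatory and forbidden, so the set is consistent.

Consistent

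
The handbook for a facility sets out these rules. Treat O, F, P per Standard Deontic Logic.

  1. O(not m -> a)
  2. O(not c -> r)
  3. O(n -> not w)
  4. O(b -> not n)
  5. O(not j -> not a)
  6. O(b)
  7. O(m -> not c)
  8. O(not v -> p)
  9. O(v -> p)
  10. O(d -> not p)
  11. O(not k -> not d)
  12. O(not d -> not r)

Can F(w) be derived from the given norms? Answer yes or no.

No

Premise 3 is O(n -> not w), but O(n) is not derivable from the premises, so it does not yield O(not w).
No other premise forces O(not w). An ideal world satisfying every premise can still have w true, so F(w) is not derivable.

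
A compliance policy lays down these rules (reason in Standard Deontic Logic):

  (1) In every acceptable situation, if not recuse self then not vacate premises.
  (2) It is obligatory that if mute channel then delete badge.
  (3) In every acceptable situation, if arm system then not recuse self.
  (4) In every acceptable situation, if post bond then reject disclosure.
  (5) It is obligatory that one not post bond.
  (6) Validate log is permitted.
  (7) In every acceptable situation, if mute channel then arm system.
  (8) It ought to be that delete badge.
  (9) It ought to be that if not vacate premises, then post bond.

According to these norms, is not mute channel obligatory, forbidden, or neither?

Obligatory

From premise 5 we have O(¬post_bond).
Premise 9 is O(¬vacate_premises → post_bond); contrapositively O(¬post_bond → vacate_premises). Since O(¬post_bond) holds, K gives O(vacate_premises).
Premise 1 is O(¬recuse_self → ¬vacate_premises); contrapositively O(vacate_premises → recuse_self). Since O(vacate_premises) holds, K gives O(recuse_self).
Premise 3 is O(arm_system → ¬recuse_self); contrapositively O(recuse_self → ¬arm_system). Since O(recuse_self) holds, K gives O(¬arm_system).
Premise 7 is O(mute_channel → arm_system); contrapositively O(¬arm_system → ¬mute_channel). Since O(¬arm_system) holds, K gives O(¬mute_channel).
Premises 2, 4, 6, 8 do not contribute to this derivation.
Hence ¬mute_channel is obligatory.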